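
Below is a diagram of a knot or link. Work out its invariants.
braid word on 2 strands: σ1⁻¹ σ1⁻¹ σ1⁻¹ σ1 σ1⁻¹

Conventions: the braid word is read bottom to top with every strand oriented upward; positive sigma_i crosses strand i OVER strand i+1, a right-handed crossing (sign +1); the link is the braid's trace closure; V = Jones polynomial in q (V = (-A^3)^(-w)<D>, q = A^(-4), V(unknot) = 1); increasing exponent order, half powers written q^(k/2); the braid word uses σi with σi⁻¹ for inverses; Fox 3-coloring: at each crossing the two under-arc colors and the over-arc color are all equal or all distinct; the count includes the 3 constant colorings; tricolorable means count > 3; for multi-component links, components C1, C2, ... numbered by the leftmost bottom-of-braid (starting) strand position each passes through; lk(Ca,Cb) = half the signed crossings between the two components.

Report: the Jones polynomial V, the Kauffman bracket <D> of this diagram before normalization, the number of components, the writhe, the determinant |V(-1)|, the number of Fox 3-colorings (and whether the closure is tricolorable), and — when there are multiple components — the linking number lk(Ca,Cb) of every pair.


V(q) = -q^-4 + q^-3 + q^-1
bracket: -A^-5 - A^3 + A^7, w = -3
1 component, writhe -3, over 5 crossings
det 3, colorings 9 of 3^5 — tricolorable
observation: w = -3 (over 5 crossings) is diagram-only; (-A^3)^(3) removes it from V


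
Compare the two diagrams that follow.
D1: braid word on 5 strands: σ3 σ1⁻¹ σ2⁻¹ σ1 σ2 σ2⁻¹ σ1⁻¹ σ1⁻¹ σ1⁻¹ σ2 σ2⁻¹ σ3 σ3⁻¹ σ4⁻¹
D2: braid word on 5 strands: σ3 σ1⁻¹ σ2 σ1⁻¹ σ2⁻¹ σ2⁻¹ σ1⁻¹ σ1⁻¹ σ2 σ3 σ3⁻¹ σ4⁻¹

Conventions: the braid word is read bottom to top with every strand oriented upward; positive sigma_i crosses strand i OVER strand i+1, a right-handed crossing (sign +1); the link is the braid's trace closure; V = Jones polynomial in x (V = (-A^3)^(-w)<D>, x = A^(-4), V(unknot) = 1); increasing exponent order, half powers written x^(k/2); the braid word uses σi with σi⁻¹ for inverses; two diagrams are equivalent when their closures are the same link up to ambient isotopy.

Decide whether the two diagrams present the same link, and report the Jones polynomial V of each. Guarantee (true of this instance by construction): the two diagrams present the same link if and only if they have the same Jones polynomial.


equivalent: no
D1 (bracket A^-8 + 1 - A^4; 14 crossings at w = -4): V = -x^-4 + x^-3 + x^-1
V(D2) = x^-7 - 2x^-6 + 2x^-5 - 3x^-4 + 3x^-3 - 2x^-2 + 2x^-1  (w -4, c 12, <D> = 2A^-8 - 2A^-4 + 3 - 3A^4 + 2A^8 - 2A^12 + A^16)
key observation: V(x) takes 2 values over 2 diagrams, fixing the grouping


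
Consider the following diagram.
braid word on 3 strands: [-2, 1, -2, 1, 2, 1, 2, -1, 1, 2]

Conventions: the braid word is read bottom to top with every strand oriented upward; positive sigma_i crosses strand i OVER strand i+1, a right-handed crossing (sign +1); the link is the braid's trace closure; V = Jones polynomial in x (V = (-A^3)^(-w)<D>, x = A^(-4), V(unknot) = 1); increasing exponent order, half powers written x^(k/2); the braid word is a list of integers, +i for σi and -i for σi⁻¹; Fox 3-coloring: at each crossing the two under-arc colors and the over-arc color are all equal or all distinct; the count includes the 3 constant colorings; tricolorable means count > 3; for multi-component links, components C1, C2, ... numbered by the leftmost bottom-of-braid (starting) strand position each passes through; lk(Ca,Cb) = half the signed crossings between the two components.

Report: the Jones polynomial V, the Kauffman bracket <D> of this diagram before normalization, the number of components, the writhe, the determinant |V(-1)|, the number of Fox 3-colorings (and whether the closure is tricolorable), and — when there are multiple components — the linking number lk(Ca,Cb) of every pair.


V(x) = x + 2x^3 + x^5
bracket: A^-8 + 2 + A^8, w = +4
3 components, writhe +4, over 10 crossings
lk(C1,C2) = 0
linking number lk(C1,C3) = +1
lk(C2,C3): +1
det 4, colorings 3 of 3^10 — not tricolorable
observation: inverse pairs cancel, leaving σ2⁻¹ σ1 σ2⁻¹ σ1 σ2 σ1 σ2 σ2


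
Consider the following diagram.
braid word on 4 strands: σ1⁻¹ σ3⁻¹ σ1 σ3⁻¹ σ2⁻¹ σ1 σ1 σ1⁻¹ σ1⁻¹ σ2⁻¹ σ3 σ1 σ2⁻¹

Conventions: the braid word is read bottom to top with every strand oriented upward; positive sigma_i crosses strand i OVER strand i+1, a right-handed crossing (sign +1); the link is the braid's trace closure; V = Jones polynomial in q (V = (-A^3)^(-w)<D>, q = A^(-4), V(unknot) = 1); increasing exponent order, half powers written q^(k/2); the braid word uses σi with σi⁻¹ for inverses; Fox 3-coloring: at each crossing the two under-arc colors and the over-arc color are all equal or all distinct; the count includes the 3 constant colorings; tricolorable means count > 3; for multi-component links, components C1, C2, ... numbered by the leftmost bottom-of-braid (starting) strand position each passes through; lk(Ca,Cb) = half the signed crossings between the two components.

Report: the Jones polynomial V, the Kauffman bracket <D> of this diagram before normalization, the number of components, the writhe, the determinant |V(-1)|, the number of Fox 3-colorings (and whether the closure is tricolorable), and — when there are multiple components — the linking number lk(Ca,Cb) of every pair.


V = -q^-6 + q^-5 - q^-4 + 2q^-3 - q^-2 + q^-1
<D> = -A^-5 + A^-1 - 2A^3 + A^7 - A^11 + A^15 (w = -3)
1 component over 13 crossings, w = -3
3 Fox colorings among 3^13, |V(-1)| = 7: not tricolorable
why: det 7 = |V(-1)|; not divisible by 3, so not tricolorable


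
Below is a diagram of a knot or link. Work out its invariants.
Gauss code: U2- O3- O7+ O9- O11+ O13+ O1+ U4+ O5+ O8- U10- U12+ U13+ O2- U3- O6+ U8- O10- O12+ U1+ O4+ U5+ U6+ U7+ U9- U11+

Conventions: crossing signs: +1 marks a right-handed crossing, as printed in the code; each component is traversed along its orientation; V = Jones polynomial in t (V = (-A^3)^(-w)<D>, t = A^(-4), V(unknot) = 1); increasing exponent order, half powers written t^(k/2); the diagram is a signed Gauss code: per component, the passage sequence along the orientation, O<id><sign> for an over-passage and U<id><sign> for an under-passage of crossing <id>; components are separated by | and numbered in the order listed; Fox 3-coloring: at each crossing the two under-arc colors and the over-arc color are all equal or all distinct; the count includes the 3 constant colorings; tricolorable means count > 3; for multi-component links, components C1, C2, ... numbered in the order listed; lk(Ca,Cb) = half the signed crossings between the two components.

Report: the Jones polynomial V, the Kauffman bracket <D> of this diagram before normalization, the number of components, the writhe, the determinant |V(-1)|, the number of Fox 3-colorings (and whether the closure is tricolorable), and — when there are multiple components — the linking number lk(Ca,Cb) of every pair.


V(t) = t + t^3 - t^4
bracket: A^-7 - A^-3 - A^5, w = +3
1 component, writhe +3, over 13 crossings
det 3, colorings 9 of 3^13 — tricolorable
observation: w = +3 shifts under R1 moves; the (-A^3)^(-3) factor cancels that in V


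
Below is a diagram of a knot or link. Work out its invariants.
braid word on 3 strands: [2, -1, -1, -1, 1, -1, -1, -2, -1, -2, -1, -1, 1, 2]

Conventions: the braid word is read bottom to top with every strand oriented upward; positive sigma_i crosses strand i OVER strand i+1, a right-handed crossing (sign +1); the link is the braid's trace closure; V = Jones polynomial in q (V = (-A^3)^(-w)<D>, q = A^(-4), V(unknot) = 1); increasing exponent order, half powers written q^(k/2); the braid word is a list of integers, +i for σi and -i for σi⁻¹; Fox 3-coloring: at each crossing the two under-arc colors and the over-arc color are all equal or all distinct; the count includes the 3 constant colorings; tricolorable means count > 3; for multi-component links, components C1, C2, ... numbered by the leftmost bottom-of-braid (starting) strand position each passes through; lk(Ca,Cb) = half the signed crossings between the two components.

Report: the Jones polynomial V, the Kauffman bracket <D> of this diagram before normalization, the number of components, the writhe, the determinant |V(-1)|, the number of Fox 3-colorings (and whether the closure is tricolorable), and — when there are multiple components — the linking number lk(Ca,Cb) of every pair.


V(q) = -q^-9 + q^-8 - 2q^-7 + 3q^-6 - 2q^-5 + 2q^-4 - q^-3 + q^-2
bracket: A^-10 - A^-6 + 2A^-2 - 2A^2 + 3A^6 - 2A^10 + A^14 - A^18, w = -6
1 component, writhe -6, over 14 crossings
det 13, colorings 3 of 3^14 — not tricolorable
observation: w = -6 shifts under R1 moves; the (-A^3)^(6) factor cancels that in V


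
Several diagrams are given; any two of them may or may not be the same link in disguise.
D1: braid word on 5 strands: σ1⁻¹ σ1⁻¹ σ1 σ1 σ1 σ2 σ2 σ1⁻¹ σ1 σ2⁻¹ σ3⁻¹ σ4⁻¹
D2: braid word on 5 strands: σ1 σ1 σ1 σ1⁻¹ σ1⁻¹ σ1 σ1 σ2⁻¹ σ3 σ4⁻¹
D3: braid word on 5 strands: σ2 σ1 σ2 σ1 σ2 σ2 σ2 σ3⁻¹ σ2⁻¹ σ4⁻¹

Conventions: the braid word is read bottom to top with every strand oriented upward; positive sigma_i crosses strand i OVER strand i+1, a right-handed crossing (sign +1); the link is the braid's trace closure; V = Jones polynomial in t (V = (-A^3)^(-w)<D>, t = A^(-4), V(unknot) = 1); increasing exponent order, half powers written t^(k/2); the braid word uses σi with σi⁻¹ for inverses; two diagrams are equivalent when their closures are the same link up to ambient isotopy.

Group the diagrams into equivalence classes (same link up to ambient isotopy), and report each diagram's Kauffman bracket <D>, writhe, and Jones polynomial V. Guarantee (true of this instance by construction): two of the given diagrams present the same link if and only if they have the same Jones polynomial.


classes: {D1} | {D2} | {D3}
V(D1) = 1  [12 crossings, <D> = 1, w = 0]
V(D2) = t + t^3 - t^4  (w +2, c 10, <D> = -A^-10 + A^-6 + A^2)
V(D3) = t^2 + t^4 - t^5 + t^6 - t^7  [10 crossings, <D> = -A^-16 + A^-12 - A^-8 + A^-4 + A^4, w = +4]
note: 3 classes among 3 diagrams; unequal V(t) rules out equality


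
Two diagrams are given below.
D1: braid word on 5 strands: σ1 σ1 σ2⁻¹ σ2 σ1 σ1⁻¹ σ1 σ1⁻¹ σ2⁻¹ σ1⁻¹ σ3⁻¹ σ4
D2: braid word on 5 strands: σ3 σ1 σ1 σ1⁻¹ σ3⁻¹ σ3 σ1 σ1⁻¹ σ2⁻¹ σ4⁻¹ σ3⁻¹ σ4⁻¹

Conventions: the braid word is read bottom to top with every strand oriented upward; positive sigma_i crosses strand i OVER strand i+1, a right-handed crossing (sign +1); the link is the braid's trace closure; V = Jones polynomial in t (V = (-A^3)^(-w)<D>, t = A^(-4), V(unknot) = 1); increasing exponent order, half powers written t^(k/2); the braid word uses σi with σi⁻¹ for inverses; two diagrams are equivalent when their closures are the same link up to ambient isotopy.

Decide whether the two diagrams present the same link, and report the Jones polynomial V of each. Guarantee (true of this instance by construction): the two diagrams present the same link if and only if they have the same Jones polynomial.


equivalent: yes
D1 (bracket 1; 12 crossings at w = 0): V = 1
V(D2) = 1  [12 crossings, <D> = A^-6, w = -2]
observation: from 12 to 12 crossings by R-moves: one link, two diagrams


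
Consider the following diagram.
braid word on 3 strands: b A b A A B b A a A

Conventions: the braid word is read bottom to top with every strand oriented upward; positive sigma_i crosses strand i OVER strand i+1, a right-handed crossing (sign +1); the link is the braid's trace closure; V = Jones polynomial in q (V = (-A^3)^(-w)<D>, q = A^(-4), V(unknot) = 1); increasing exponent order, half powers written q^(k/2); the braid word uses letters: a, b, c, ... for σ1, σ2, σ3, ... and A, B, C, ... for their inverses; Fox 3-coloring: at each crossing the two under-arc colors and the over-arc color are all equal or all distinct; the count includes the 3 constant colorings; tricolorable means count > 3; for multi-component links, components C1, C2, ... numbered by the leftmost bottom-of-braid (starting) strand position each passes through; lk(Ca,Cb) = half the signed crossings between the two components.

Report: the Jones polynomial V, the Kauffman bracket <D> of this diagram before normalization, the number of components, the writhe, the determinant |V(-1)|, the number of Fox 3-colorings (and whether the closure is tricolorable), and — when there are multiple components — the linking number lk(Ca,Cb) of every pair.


V = q^-5 - 2q^-4 + 2q^-3 - 2q^-2 + 2q^-1 - 1 + q
<D> = A^-10 - A^-6 + 2A^-2 - 2A^2 + 2A^6 - 2A^10 + A^14 (w = -2)
1 component over 10 crossings, w = -2
3 Fox colorings among 3^10, |V(-1)| = 11: not tricolorable
why: V spans 6 powers of q: at least 6 crossings in any diagram


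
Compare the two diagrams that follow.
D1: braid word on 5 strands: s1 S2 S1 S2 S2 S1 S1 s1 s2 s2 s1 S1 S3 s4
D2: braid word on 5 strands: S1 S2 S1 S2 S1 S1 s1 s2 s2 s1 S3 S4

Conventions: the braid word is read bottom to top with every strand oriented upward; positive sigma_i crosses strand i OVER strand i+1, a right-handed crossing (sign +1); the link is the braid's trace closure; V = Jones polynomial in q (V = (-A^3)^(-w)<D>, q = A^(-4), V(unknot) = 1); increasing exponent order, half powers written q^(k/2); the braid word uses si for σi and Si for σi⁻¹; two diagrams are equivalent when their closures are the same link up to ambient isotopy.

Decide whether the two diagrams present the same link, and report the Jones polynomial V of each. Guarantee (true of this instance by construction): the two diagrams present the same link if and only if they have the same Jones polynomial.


same link: yes
V(D1) = 1  [14 crossings, <D> = A^-6, w = -2]
V(D2) = 1  (w -4, c 12, <D> = A^-12)
note: all 2 diagrams share one V(q), hence one class


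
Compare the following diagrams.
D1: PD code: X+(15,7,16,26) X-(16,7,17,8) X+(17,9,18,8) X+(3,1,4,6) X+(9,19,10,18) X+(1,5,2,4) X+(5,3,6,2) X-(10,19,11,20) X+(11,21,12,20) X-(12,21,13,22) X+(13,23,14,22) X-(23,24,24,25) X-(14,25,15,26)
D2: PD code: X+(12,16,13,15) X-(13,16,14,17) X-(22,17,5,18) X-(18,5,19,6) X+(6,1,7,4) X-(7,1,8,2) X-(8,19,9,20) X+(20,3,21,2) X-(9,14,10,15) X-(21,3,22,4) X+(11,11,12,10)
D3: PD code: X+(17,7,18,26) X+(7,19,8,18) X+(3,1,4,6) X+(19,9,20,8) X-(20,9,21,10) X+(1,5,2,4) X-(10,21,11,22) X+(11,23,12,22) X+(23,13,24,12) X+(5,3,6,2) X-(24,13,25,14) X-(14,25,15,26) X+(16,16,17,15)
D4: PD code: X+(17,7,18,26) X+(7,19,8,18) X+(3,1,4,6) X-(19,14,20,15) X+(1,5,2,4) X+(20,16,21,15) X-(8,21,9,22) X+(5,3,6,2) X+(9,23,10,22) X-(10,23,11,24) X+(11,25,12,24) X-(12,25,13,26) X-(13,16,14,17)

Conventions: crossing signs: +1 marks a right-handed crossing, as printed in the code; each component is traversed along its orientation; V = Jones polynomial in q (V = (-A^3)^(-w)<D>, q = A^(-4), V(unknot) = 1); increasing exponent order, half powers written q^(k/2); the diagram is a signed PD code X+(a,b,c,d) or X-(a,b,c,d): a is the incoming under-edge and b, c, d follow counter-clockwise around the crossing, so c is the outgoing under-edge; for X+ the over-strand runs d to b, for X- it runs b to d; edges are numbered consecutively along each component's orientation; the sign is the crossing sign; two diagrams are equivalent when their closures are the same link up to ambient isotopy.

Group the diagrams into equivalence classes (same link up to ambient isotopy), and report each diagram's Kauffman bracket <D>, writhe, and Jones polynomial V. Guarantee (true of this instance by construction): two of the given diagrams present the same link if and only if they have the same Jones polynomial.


grouping into links: {D1, D3, D4} | {D2}
V(D1) = -q^(1/2) - q^(3/2) - q^(5/2) + q^(9/2)  (w +3, c 13, <D> = -A^-9 + A^-1 + A^3 + A^7)
V(D2) = q^(-9/2) - q^(-5/2) - q^(-3/2) - q^(-1/2)  [11 crossings, <D> = A^-7 + A^-3 + A - A^9, w = -3]
D3 (bracket -A^-3 + A^5 + A^9 + A^13; 13 crossings at w = +5): V = -q^(1/2) - q^(3/2) - q^(5/2) + q^(9/2)
D4 (bracket -A^-9 + A^-1 + A^3 + A^7; 13 crossings at w = +3): V = -q^(1/2) - q^(3/2) - q^(5/2) + q^(9/2)
key observation: comparing 4 Jones polynomials yields 2 groups


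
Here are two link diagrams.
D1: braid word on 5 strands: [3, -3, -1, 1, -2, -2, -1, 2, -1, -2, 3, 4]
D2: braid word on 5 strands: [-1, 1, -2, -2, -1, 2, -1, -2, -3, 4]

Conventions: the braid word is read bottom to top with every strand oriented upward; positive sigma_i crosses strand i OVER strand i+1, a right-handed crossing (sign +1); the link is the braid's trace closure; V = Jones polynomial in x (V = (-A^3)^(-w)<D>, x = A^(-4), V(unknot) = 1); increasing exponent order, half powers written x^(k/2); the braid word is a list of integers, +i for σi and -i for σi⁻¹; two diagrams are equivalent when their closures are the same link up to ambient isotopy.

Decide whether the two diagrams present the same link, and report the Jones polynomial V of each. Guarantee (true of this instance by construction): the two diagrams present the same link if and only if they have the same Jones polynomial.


equivalent: yes
D1 (bracket A^-2 - A^2 + 2A^6 - A^10 + A^14 - A^18; 12 crossings at w = -2): V = -x^-6 + x^-5 - x^-4 + 2x^-3 - x^-2 + x^-1
V(D2) = -x^-6 + x^-5 - x^-4 + 2x^-3 - x^-2 + x^-1  [10 crossings, <D> = A^-8 - A^-4 + 2 - A^4 + A^8 - A^12, w = -4]
observation: one V(x) for all 2 diagrams — one class (guaranteed)


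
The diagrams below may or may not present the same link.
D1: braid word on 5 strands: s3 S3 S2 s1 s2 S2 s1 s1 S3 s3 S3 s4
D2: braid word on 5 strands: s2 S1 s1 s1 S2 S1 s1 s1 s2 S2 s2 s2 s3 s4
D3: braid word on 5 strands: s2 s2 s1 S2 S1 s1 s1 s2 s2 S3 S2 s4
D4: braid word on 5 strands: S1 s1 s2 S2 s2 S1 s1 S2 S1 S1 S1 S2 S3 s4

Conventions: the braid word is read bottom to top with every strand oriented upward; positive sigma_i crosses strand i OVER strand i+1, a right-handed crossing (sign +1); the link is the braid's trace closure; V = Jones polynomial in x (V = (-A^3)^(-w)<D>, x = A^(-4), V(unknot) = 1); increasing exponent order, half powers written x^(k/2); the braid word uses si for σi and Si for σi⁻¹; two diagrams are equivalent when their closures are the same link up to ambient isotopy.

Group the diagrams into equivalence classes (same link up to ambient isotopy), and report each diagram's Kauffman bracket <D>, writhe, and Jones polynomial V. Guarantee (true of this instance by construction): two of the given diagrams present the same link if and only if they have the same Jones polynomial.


equivalence classes: {D1} | {D2, D3} | {D4}
D1 (bracket -A^-10 + A^-6 + A^2; 12 crossings at w = +2): V = x + x^3 - x^4
V(D2) = x - x^2 + 2x^3 - x^4 + x^5 - x^6  (w +6, c 14, <D> = -A^-6 + A^-2 - A^2 + 2A^6 - A^10 + A^14)
V(D3) = x - x^2 + 2x^3 - x^4 + x^5 - x^6  (w +4, c 12, <D> = -A^-12 + A^-8 - A^-4 + 2 - A^4 + A^8)
V(D4) = -x^-4 + x^-3 + x^-1  [14 crossings, <D> = A^-8 + 1 - A^4, w = -4]
key observation: comparing 4 Jones polynomials yields 3 groups


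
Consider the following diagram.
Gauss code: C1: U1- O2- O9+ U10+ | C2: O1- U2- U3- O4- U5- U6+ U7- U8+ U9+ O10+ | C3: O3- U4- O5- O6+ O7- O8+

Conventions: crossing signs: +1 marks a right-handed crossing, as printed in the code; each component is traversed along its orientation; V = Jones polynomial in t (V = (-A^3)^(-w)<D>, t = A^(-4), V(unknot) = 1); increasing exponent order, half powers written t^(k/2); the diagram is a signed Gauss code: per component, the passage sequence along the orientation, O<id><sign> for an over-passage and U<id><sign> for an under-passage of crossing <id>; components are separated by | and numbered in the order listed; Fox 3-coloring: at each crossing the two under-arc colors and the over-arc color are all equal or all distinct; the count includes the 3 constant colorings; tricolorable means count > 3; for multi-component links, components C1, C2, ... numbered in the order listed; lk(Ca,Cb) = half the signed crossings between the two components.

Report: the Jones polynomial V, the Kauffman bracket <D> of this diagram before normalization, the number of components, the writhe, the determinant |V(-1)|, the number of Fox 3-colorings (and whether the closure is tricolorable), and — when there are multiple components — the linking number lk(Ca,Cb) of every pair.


V(t) = t^-3 + t^-2 + t^-1 + 1
bracket: A^-6 + A^-2 + A^2 + A^6, w = -2
3 components, writhe -2, over 10 crossings
lk(C1,C2) = 0
linking number lk(C1,C3) = 0
lk(C2,C3): -1
det 0, colorings 9 of 3^10 — tricolorable
observation: summing lk over 3 pairs gives -1


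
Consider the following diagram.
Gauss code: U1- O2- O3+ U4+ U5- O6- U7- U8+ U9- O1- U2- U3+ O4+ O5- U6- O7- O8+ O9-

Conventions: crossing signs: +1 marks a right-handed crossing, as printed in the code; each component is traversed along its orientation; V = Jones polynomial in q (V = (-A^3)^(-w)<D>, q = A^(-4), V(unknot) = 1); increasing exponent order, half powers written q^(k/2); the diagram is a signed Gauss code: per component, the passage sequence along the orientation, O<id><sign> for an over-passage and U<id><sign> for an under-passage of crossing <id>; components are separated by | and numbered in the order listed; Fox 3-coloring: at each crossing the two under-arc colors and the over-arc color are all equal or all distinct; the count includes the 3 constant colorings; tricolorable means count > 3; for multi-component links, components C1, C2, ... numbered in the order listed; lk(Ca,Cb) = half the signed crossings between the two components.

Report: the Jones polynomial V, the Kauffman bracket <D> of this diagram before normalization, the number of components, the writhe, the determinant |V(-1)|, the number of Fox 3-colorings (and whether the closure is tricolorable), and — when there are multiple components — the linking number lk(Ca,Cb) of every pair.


V = -q^-4 + q^-3 + q^-1
<D> = -A^-5 - A^3 + A^7 (w = -3)
1 component over 9 crossings, w = -3
9 Fox colorings among 3^9, |V(-1)| = 3: tricolorable
why: w = -3 shifts under R1 moves; the (-A^3)^(3) factor cancels that in V


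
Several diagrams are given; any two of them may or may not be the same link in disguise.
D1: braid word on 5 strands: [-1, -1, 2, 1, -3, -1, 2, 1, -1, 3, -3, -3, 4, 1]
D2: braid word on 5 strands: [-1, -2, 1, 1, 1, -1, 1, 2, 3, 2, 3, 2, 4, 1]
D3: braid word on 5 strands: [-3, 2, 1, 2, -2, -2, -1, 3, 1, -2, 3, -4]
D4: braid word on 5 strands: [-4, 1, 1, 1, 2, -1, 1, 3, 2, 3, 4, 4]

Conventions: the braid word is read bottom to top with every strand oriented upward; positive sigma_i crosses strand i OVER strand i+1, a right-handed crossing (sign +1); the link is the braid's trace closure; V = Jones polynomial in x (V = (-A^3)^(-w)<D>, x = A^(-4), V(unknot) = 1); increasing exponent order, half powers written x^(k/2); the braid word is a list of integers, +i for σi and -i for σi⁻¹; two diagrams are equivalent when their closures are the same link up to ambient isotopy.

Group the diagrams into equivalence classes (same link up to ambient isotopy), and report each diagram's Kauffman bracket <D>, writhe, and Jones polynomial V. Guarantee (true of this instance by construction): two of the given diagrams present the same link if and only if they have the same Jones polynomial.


equivalence classes: {D1} | {D2, D4} | {D3}
D1 (bracket A^-8 - A^-4 + 1 - A^4 + A^8; 14 crossings at w = 0): V = x^-2 - x^-1 + 1 - x + x^2
V(D2) = x^2 + 2x^4 - 2x^5 + x^6 - 2x^7 + x^8  [14 crossings, <D> = A^-8 - 2A^-4 + 1 - 2A^4 + 2A^8 + A^16, w = +8]
V(D3) = 1  (w 0, c 12, <D> = 1)
V(D4) = x^2 + 2x^4 - 2x^5 + x^6 - 2x^7 + x^8  [12 crossings, <D> = A^-8 - 2A^-4 + 1 - 2A^4 + 2A^8 + A^16, w = +8]
key observation: comparing 4 Jones polynomials yields 3 groups


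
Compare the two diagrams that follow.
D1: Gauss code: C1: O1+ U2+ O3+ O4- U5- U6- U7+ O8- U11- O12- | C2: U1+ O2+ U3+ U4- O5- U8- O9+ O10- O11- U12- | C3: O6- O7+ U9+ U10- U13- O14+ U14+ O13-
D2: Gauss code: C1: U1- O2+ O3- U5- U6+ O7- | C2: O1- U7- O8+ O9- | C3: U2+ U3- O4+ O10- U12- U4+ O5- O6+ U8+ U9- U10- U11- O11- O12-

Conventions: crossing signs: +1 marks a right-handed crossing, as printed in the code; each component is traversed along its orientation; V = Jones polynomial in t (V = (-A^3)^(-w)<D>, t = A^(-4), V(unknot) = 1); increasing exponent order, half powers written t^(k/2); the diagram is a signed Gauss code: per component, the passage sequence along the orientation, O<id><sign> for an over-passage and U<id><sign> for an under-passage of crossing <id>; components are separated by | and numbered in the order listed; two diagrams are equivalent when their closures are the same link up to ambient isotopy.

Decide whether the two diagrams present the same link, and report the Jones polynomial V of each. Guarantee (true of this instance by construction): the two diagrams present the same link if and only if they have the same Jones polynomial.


equivalent: yes
V(D1) = t^-3 + t^-2 + t^-1 + 1  (w -2, c 14, <D> = A^-6 + A^-2 + A^2 + A^6)
D2 (bracket A^-12 + A^-8 + A^-4 + 1; 12 crossings at w = -4): V = t^-3 + t^-2 + t^-1 + 1
why: all 2 diagrams share one V(t), hence one class


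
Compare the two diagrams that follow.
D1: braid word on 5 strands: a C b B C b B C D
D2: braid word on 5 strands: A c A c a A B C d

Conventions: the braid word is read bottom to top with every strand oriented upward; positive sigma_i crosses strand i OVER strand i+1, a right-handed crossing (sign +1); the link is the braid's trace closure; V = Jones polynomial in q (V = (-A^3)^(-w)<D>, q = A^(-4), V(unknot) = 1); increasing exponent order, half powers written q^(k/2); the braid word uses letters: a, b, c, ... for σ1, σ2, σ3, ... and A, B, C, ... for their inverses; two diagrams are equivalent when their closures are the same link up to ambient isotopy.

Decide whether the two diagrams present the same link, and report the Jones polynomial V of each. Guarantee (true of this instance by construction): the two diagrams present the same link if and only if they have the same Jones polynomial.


equivalent: no
D1 (bracket A^-7 + A^-3 + A - A^9; 9 crossings at w = -3): V = q^(-9/2) - q^(-5/2) - q^(-3/2) - q^(-1/2)
V(D2) = -q^(-5/2) - q^(-1/2)  (w -1, c 9, <D> = A^-1 + A^7)
key observation: comparing 2 Jones polynomials yields 2 groups


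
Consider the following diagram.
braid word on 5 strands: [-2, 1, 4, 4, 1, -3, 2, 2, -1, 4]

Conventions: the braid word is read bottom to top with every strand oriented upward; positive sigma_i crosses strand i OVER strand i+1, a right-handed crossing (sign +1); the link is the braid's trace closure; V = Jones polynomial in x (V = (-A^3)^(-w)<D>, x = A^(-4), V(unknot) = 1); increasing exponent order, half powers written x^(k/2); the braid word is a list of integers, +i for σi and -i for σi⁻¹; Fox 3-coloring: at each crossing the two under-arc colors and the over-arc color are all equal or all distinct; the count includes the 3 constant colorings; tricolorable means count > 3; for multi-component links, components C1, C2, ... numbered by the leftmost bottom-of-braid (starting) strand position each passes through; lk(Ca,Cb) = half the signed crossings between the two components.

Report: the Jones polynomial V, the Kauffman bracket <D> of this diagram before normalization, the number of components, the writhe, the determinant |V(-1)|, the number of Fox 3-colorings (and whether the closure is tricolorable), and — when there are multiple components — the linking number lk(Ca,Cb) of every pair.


Jones polynomial: V(x) = x^2 + 2x^4 - 2x^5 + x^6 - 2x^7 + x^8
<D> = A^-20 - 2A^-16 + A^-12 - 2A^-8 + 2A^-4 + A^4; writhe +4
components 1, writhe +4 (10 crossings)
3-colorings: 27 of 3^10, det 9 — tricolorable
note: det 9 = |V(-1)|; divisible by 3, so tricolorable


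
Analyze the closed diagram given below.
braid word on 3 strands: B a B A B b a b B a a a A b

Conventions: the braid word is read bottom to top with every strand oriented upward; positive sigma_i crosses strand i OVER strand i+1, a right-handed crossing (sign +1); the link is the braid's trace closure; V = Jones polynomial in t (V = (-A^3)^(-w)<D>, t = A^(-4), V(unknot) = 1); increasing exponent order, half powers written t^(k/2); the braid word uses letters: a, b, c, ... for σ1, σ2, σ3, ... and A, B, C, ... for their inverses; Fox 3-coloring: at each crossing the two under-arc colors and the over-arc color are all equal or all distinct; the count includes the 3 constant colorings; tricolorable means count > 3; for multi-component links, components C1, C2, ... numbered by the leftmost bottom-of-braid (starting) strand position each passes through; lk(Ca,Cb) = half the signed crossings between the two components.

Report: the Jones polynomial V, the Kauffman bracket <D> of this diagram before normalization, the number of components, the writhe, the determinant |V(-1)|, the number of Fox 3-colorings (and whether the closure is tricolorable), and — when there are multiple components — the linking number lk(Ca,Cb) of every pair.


V = t + t^3 - t^4
<D> = -A^-10 + A^-6 + A^2 (w = +2)
1 component over 14 crossings, w = +2
9 Fox colorings among 3^14, |V(-1)| = 3: tricolorable
why: w = +2 shifts under R1 moves; the (-A^3)^(-2) factor cancels that in V


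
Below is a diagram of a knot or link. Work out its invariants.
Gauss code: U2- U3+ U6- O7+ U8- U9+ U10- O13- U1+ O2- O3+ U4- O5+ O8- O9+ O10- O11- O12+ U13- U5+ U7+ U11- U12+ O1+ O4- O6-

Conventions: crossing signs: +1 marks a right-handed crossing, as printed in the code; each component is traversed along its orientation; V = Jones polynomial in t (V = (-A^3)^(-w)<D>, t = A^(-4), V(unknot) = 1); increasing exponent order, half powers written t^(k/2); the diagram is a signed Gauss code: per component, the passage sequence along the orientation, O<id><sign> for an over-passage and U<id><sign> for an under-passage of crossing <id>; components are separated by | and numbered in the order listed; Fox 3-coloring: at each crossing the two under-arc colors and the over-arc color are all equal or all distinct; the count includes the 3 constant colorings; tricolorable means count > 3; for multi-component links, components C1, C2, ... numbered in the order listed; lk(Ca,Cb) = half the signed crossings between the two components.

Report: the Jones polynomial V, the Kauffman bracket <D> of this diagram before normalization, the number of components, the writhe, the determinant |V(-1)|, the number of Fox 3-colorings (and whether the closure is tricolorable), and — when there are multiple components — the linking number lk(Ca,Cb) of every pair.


V = 1
<D> = -A^-3 (w = -1)
1 component over 13 crossings, w = -1
3 Fox colorings among 3^13, |V(-1)| = 1: not tricolorable
why: w = -1 shifts under R1 moves; the (-A^3)^(1) factor cancels that in V


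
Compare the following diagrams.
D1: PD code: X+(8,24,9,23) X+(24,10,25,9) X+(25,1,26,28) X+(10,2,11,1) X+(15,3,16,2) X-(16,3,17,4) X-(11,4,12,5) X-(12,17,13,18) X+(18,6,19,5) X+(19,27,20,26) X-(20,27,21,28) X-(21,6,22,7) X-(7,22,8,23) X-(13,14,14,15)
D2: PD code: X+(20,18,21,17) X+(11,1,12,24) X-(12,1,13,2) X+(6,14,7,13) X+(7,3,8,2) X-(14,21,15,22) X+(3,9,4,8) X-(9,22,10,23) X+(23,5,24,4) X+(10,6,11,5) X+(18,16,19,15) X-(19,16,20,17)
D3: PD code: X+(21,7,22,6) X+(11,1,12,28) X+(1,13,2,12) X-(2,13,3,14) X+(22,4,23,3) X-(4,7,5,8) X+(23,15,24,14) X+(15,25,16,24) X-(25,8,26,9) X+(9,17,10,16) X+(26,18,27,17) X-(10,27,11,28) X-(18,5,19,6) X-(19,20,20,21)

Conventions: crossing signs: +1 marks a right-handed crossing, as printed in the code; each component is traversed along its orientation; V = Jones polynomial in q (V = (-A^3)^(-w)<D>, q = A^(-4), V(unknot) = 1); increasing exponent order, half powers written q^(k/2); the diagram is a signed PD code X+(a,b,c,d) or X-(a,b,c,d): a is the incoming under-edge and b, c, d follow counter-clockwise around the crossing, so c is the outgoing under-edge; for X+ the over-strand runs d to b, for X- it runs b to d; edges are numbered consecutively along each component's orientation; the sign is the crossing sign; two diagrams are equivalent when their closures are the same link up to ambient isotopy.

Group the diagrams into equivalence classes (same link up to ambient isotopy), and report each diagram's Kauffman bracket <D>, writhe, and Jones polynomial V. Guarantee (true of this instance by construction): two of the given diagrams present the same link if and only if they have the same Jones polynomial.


grouping into links: {D1} | {D2, D3}
V(D1) = 1  (w 0, c 14, <D> = 1)
V(D2) = q - q^2 + 2q^3 - q^4 + q^5 - q^6  [12 crossings, <D> = -A^-12 + A^-8 - A^-4 + 2 - A^4 + A^8, w = +4]
D3 (bracket -A^-18 + A^-14 - A^-10 + 2A^-6 - A^-2 + A^2; 14 crossings at w = +2): V = q - q^2 + 2q^3 - q^4 + q^5 - q^6
why: V(q) takes 2 values over 3 diagrams, fixing the grouping


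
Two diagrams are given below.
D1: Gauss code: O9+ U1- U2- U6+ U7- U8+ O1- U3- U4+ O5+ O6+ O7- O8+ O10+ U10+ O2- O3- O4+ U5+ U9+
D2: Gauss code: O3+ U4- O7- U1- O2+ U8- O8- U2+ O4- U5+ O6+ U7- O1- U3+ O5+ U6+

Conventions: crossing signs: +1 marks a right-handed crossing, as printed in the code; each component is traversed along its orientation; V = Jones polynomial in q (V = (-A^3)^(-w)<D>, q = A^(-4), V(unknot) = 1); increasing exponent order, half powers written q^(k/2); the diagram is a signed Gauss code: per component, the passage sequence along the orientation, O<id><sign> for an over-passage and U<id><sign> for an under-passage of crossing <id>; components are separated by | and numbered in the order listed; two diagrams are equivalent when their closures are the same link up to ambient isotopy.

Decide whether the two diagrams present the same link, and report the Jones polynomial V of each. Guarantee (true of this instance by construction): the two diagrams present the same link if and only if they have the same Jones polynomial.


equivalent: no
V(D1) = 1  (w +2, c 10, <D> = A^6)
V(D2) = -q^-3 + 2q^-2 - 2q^-1 + 3 - 2q + 2q^2 - q^3  [8 crossings, <D> = -A^-12 + 2A^-8 - 2A^-4 + 3 - 2A^4 + 2A^8 - A^12, w = 0]
key observation: comparing 2 Jones polynomials yields 2 groups


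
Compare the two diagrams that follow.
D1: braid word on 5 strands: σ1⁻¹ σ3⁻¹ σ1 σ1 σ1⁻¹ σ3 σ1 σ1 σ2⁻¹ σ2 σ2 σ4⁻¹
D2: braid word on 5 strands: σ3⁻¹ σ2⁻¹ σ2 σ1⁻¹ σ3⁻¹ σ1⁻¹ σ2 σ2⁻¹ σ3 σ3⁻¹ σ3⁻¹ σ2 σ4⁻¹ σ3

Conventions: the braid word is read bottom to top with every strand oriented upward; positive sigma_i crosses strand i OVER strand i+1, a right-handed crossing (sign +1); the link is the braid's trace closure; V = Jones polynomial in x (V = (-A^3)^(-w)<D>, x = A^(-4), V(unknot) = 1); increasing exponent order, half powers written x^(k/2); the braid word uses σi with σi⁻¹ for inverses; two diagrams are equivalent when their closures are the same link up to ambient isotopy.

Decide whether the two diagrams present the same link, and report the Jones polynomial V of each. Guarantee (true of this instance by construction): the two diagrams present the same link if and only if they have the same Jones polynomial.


same link: no
V(D1) = 1 + x + x^2 + x^3  [12 crossings, <D> = A^-6 + A^-2 + A^2 + A^6, w = +2]
D2 (bracket A^-8 + 2 + A^8; 14 crossings at w = -4): V = x^-5 + 2x^-3 + x^-1
note: 2 values of V(x) split the 2 diagrams


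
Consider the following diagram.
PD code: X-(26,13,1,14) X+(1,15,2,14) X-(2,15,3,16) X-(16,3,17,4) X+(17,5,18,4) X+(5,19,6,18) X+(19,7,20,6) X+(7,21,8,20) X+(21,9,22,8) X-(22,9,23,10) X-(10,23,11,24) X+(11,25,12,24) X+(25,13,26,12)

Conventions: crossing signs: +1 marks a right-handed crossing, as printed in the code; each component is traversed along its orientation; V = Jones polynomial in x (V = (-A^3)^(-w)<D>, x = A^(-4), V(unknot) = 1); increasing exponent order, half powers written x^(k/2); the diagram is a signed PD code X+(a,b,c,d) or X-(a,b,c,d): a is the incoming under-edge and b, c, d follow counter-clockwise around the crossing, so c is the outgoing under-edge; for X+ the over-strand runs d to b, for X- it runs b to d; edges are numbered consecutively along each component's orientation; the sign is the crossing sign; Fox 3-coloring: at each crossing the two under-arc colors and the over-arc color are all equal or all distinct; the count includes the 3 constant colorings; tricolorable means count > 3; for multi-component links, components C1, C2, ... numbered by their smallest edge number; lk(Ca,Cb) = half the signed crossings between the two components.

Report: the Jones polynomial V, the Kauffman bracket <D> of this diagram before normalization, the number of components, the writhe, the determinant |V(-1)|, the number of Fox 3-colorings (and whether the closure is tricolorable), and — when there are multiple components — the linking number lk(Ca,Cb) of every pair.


Jones polynomial: V(x) = x + x^3 - x^4
<D> = A^-7 - A^-3 - A^5; writhe +3
components 1, writhe +3 (13 crossings)
3-colorings: 9 of 3^13, det 3 — tricolorable
note: the span of V is 3, forcing >= 3 crossings in any diagram


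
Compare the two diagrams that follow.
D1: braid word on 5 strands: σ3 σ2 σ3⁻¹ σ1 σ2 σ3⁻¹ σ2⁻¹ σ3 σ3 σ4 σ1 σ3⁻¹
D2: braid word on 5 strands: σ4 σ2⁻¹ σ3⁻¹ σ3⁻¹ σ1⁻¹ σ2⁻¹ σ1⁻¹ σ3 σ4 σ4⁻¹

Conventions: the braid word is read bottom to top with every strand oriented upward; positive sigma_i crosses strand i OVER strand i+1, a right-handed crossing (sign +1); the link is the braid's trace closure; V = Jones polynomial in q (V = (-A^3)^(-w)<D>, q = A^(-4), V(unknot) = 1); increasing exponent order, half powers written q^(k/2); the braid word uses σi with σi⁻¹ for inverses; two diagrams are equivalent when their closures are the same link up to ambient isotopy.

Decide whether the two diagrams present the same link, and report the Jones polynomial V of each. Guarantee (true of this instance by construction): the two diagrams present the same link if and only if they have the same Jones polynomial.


equivalent: no
V(D1) = q^-1 - 1 + 2q - 2q^2 + 2q^3 - 2q^4 + q^5  (w +4, c 12, <D> = A^-8 - 2A^-4 + 2 - 2A^4 + 2A^8 - A^12 + A^16)
V(D2) = -q^-6 + q^-5 - q^-4 + 2q^-3 - q^-2 + q^-1  (w -4, c 10, <D> = A^-8 - A^-4 + 2 - A^4 + A^8 - A^12)
why: V(q) takes 2 values over 2 diagrams, fixing the grouping


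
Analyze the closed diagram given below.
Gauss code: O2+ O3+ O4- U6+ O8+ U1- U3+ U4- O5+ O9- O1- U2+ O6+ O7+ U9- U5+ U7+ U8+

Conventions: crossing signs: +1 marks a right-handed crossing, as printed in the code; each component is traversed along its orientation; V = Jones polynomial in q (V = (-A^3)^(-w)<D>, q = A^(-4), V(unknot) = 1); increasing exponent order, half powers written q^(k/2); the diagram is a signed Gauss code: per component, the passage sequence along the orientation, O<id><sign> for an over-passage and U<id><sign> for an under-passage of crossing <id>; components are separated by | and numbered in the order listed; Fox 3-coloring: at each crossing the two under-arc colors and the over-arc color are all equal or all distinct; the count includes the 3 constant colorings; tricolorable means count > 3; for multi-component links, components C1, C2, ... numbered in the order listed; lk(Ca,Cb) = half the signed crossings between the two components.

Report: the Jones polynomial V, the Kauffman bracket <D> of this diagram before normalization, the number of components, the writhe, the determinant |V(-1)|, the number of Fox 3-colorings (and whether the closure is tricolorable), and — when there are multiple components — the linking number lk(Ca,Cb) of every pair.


Jones polynomial: V(q) = q + q^3 - q^4
<D> = A^-7 - A^-3 - A^5; writhe +3
components 1, writhe +3 (9 crossings)
3-colorings: 9 of 3^9, det 3 — tricolorable
note: |V(-1)| = 3: so tricolorable, since 3 divides 3


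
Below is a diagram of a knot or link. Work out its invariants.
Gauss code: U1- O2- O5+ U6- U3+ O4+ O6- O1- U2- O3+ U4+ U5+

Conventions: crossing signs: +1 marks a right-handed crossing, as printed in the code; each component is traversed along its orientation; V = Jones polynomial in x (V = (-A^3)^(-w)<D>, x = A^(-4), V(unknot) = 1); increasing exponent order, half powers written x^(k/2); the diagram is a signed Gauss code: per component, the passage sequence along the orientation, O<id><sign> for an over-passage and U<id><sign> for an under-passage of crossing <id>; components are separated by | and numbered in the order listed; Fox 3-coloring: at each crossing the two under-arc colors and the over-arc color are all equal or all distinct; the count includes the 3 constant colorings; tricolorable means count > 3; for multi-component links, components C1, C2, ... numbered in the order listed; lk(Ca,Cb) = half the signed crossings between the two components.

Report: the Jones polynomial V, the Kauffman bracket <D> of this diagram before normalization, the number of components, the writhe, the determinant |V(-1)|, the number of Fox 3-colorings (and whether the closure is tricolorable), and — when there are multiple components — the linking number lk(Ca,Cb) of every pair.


Jones polynomial: V(x) = x^-2 - x^-1 + 1 - x + x^2
<D> = A^-8 - A^-4 + 1 - A^4 + A^8; writhe 0
components 1, writhe 0 (6 crossings)
3-colorings: 3 of 3^6, det 5 — not tricolorable
note: the span of V is 4, forcing >= 4 crossings in any diagram
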